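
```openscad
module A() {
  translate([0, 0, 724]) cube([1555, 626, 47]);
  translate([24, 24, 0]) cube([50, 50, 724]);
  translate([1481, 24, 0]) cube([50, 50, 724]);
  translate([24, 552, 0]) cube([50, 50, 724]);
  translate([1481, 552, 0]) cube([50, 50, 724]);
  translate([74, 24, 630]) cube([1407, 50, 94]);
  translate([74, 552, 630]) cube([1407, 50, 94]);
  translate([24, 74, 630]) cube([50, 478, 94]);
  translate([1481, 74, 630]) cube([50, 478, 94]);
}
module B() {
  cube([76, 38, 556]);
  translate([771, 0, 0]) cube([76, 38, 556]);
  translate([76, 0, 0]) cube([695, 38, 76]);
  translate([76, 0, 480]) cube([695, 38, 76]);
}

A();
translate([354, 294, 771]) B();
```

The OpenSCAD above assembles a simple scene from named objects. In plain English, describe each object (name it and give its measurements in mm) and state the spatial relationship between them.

A is a table with a 1555×626 mm rectangular top, 47 mm thick, top surface at z = 771 mm, supported by four 50×50 mm square legs, each inset 24 mm from the nearest pair of top edges, running from the floor. Four apron rails, 50 mm thick and 94 mm tall, run between adjacent legs with their top edges flush with the underside of the top and their outer faces flush with the legs' outer faces.

B is a rectangular picture frame lying in the x–z plane (depth along y). The opening is 695 mm wide (x) by 404 mm tall (z), surrounded by a border 76 mm wide on all four sides. The frame is 38 mm deep and is made of two full-height vertical stiles with two horizontal rails fitted between them.

The picture frame is on top of the table, centred.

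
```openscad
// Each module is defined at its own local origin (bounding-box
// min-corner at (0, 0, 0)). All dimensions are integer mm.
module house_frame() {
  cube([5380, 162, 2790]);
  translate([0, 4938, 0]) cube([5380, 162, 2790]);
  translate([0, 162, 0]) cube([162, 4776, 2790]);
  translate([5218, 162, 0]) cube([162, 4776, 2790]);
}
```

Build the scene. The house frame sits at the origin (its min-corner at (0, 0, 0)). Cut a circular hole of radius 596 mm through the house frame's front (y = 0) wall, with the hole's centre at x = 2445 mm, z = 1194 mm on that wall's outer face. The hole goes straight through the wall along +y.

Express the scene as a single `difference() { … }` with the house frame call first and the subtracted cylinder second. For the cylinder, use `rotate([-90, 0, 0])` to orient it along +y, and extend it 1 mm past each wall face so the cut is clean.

difference() {
  house_frame();
  translate([2445, -1, 1194]) rotate([-90, 0, 0]) cylinder(h = 164, r = 596);
}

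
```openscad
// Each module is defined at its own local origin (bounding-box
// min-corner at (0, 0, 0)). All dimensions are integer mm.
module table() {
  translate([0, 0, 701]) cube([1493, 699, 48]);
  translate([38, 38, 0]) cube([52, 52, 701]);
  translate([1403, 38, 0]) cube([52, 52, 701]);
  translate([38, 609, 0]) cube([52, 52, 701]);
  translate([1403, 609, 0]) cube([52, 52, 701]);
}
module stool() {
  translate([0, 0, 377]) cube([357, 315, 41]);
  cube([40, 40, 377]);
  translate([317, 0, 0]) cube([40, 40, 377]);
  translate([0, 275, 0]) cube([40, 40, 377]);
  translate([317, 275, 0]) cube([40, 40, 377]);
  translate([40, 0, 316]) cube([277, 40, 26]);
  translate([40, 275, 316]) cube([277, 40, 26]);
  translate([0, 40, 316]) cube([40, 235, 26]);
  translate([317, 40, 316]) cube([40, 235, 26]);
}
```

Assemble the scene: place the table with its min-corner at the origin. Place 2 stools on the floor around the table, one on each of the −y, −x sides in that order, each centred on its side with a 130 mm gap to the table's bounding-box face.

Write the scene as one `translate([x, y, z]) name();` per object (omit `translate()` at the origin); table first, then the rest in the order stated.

table();
translate([568, -445, 0]) stool();
translate([-487, 192, 0]) stool();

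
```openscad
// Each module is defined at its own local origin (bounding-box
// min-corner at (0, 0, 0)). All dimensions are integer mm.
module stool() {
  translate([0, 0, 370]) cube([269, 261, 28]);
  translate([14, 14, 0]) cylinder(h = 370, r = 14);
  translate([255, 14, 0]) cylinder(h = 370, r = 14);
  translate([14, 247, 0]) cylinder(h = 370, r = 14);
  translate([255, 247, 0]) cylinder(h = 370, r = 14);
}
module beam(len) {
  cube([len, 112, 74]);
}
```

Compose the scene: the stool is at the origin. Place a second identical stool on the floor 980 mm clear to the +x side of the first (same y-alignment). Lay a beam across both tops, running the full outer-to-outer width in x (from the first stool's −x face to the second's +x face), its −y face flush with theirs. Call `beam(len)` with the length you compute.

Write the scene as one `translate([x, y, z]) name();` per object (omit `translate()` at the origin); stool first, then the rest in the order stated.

stool();
translate([1249, 0, 0]) stool();
translate([0, 0, 398]) beam(1518);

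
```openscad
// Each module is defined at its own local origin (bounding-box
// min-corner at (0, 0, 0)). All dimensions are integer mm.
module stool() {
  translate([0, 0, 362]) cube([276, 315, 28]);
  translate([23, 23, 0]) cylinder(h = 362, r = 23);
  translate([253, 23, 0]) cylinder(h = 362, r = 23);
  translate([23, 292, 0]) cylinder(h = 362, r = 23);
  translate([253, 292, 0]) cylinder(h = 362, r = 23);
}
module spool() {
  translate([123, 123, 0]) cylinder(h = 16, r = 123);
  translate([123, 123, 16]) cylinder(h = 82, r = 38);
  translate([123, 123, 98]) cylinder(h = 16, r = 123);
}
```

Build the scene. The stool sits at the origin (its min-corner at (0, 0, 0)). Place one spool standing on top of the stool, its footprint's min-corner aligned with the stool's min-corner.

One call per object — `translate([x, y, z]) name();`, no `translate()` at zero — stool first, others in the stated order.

stool();
translate([0, 0, 390]) spool();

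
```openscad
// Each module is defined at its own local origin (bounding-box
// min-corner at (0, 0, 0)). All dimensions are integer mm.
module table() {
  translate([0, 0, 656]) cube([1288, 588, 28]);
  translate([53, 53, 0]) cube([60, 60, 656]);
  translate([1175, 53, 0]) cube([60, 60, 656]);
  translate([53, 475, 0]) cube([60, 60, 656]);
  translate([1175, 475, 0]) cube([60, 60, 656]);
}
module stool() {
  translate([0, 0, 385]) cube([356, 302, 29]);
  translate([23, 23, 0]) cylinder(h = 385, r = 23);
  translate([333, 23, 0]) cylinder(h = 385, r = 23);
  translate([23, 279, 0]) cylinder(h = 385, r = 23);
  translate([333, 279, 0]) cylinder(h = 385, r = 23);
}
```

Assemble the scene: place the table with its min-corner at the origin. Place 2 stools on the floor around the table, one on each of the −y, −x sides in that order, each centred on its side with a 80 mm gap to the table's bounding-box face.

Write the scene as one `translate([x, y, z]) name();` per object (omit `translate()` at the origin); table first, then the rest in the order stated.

table();
translate([466, -382, 0]) stool();
translate([-436, 143, 0]) stool();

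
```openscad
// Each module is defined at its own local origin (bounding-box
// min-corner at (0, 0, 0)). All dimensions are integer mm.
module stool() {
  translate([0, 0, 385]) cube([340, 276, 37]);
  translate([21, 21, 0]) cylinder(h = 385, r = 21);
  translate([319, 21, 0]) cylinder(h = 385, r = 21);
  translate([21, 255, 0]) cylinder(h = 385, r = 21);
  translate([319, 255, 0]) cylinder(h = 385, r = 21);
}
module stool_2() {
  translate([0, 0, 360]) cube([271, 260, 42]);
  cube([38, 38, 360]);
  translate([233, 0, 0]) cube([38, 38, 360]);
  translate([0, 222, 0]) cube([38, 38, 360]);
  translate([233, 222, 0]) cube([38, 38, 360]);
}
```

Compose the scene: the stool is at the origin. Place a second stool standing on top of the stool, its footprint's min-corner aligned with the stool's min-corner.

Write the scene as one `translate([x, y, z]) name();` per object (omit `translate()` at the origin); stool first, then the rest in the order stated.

stool();
translate([0, 0, 422]) stool_2();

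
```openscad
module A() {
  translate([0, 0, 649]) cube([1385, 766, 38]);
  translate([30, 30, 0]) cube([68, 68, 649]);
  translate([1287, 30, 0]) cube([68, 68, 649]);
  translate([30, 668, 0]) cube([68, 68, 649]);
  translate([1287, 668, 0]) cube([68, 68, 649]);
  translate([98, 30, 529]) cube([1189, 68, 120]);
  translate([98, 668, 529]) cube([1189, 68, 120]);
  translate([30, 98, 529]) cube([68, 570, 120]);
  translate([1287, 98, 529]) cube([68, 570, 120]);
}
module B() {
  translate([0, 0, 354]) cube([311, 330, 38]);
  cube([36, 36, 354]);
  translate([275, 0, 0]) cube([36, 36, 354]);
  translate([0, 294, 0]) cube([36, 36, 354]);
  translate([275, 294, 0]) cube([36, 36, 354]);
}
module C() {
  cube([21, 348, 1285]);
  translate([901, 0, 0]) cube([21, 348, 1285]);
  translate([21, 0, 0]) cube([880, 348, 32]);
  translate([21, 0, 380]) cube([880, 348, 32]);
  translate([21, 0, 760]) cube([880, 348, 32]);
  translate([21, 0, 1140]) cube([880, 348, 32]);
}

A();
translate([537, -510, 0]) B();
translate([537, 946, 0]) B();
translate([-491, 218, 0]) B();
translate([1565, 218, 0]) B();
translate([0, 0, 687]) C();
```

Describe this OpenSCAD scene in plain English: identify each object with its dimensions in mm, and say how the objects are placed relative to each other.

A is a table: top 1385 mm (x) × 766 mm (y), 38 mm thick, upper face at z = 687 mm, on four 68×68 mm square legs, each inset 30 mm from the nearest pair of top edges, running from z = 0 to the bottom of the top. Four apron rails, 68 mm thick and 120 mm tall, run between adjacent legs with their top edges flush with the underside of the top and their outer faces flush with the legs' outer faces.

B is a four-legged stool. The seat is a 311×330×38 mm slab whose top surface is at z = 392 mm; four square legs, each 36×36 mm in cross-section, run from the floor (z = 0) to the underside of the seat, each flush with a corner of the seat.

C is an open bookshelf. Two side panels, each 21 mm thick, 348 mm deep and 1285 mm tall, stand 922 mm apart (outside-to-outside). Between them sit 4 shelves, each 32 mm thick and 348 mm deep, spanning the full gap between the sides. The bottom shelf rests on the floor (its underside at z = 0) and the clear gap between one shelf's top and the next shelf's underside is 348 mm.

Four stools sit around the table at the −y, +y, −x, +x sides. The bookshelf is on top of the table.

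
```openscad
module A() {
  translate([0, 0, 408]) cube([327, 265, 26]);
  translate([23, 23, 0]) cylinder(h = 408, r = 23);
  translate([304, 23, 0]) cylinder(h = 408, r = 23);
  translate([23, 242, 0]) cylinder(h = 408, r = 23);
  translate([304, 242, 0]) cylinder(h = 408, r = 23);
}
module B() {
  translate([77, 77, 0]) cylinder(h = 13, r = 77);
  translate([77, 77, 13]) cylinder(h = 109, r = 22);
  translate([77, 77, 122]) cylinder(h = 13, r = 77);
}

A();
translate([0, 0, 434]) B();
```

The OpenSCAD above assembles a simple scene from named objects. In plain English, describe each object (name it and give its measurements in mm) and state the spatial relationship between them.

A is a four-legged stool. The seat is a 327×265×26 mm slab whose top surface is at z = 434 mm; four round legs, each 46 mm in diameter, run from the floor (z = 0) to the underside of the seat, each leg's axis is inset half a diameter from the nearest pair of seat edges (so the leg's bounding box is flush with the corner).

B is a spool: two coaxial disc flanges of radius 77 mm and thickness 13 mm, joined by a core cylinder of radius 22 mm and height 109 mm. The lower flange rests on z = 0 and the three cylinders share a vertical axis.

The spool is on top of the stool.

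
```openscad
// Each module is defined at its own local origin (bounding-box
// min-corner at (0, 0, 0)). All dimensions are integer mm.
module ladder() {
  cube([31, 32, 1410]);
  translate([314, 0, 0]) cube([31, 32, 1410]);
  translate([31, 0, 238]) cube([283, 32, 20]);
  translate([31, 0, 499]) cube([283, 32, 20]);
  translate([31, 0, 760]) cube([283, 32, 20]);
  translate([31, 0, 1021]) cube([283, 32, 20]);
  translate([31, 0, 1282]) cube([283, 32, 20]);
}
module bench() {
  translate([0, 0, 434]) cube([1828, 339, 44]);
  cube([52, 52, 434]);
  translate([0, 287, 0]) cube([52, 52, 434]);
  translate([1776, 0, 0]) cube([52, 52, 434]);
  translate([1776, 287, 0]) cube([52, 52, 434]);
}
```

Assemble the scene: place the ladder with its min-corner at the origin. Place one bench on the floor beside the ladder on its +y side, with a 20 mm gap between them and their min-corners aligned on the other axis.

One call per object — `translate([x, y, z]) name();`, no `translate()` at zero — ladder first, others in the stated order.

ladder();
translate([0, 52, 0]) bench();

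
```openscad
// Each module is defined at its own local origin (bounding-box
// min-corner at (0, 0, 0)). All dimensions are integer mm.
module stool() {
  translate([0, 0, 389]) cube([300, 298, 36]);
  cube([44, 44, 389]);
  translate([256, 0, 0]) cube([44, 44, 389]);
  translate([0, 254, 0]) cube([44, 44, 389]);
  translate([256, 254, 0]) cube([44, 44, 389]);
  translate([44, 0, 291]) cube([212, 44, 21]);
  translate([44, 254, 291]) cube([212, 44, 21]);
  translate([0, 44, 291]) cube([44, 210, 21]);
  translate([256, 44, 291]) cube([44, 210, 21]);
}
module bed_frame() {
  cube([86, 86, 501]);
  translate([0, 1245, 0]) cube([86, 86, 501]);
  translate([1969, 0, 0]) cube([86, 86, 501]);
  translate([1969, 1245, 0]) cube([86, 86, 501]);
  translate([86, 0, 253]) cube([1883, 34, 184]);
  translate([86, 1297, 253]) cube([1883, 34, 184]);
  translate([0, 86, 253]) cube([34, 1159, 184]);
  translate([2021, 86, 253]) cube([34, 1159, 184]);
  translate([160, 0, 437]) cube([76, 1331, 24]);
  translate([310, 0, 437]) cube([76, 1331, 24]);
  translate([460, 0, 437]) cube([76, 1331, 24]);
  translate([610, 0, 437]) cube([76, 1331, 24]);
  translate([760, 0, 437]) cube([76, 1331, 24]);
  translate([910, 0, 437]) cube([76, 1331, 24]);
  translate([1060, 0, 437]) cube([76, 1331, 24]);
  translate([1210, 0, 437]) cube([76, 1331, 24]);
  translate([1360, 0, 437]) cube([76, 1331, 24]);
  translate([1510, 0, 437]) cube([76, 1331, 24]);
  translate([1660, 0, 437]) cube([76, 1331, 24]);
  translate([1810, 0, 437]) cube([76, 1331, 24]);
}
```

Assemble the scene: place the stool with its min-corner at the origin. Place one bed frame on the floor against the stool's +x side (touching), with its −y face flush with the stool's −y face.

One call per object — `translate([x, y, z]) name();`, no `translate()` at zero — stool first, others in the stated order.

stool();
translate([300, 0, 0]) bed_frame();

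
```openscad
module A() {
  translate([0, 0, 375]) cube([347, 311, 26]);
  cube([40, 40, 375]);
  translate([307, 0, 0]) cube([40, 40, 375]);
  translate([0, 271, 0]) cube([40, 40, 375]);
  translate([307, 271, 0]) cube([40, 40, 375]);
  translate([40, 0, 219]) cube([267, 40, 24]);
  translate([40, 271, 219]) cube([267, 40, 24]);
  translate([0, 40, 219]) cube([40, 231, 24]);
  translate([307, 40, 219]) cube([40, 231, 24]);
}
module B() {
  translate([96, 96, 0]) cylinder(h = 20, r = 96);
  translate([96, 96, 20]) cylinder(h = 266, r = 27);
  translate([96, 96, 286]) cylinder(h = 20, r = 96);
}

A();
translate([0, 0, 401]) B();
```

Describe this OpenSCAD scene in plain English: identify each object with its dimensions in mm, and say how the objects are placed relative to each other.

A is a four-legged stool. The seat is 347×311 mm, 26 mm thick, top at z = 401 mm. It stands on four square legs, each 40×40 mm in cross-section, from z = 0 to the seat underside, each flush with a corner of the seat. Four stretchers, 40 mm wide and 24 mm tall, connect adjacent legs with their undersides at z = 219 mm, each running between the inner faces of the legs it joins and aligned with the legs' outer faces on the other axis.

B is a spool: two coaxial disc flanges of radius 96 mm and thickness 20 mm, joined by a core cylinder of radius 27 mm and height 266 mm. The lower flange rests on z = 0 and the three cylinders share a vertical axis.

The spool is on top of the stool.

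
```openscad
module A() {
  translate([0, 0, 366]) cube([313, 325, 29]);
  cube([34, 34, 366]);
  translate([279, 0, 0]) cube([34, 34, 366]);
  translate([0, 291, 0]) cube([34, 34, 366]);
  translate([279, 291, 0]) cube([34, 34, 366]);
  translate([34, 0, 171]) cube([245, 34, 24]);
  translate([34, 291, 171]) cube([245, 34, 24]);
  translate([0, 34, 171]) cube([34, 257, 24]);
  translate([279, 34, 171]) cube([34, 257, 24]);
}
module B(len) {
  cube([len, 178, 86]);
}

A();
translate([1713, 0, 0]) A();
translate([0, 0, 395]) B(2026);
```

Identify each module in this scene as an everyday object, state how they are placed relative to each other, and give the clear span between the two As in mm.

A is a stool. B is a beam. A beam spans the tops of two stools. The clear span between the two stools is 1400 mm.

Second stool starts at x = 1713; first ends at x = 313; clear span = 1713 − 313 = 1400 mm.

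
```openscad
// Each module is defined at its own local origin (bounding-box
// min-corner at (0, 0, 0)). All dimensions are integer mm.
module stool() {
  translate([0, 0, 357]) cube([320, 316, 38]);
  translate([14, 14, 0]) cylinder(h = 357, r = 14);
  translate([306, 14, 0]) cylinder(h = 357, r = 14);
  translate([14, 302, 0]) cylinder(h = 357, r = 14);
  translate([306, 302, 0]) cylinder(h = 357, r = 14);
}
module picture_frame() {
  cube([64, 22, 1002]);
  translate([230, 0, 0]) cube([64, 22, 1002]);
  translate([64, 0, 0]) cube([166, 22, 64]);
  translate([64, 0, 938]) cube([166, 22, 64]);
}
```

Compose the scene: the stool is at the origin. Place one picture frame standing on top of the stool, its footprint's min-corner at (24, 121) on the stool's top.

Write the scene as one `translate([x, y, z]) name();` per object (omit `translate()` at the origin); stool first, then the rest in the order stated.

stool();
translate([24, 121, 395]) picture_frame();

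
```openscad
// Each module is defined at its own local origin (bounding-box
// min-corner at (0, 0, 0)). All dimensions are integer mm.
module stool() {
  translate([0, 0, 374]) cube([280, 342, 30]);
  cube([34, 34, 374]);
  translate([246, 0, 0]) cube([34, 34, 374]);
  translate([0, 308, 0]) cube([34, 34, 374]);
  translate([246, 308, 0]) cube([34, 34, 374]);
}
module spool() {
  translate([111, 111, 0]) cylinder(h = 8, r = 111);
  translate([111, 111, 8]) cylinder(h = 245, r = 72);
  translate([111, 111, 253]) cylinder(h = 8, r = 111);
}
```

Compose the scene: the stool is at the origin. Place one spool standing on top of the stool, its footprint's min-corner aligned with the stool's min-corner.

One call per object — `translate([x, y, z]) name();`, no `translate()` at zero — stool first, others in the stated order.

stool();
translate([0, 0, 404]) spool();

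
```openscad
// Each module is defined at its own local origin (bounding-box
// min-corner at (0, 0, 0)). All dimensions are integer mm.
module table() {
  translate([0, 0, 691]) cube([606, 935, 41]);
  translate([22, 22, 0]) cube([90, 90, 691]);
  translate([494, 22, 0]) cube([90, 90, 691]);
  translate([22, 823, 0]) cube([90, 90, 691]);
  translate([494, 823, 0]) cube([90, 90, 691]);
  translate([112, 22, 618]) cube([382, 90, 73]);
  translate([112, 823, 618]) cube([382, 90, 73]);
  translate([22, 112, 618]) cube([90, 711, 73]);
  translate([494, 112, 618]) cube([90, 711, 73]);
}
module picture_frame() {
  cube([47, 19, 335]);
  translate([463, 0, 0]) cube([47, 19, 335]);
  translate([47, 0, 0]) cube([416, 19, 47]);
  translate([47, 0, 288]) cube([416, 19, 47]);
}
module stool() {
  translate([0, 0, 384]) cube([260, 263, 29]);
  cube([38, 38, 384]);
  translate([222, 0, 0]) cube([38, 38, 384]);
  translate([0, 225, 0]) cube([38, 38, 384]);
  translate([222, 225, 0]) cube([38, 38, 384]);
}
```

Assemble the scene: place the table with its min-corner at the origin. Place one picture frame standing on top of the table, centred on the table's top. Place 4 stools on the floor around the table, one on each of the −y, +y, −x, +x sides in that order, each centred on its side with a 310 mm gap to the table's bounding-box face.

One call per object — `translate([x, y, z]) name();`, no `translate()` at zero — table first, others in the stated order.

table();
translate([48, 458, 732]) picture_frame();
translate([173, -573, 0]) stool();
translate([173, 1245, 0]) stool();
translate([-570, 336, 0]) stool();
translate([916, 336, 0]) stool();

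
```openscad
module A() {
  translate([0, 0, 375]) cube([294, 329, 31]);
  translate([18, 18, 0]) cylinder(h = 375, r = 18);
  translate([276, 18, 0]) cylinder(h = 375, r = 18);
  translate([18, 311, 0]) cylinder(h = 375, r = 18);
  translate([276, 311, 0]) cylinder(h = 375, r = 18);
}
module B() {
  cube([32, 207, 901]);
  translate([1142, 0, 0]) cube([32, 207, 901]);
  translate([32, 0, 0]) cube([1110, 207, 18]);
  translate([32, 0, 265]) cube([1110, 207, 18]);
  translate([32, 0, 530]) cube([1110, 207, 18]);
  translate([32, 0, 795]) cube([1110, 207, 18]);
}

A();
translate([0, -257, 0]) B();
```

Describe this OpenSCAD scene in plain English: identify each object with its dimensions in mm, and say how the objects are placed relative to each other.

A is a simple wooden stool: a rectangular seat 294 mm (x) by 329 mm (y), 31 mm thick, top face at z = 406 mm, on four round legs, each 36 mm in diameter. The legs rest on z = 0, each leg's axis is inset half a diameter from the nearest pair of seat edges (so the leg's bounding box is flush with the corner).

B is a bookshelf 1174 mm wide overall, 207 mm deep and 901 mm tall. The two sides are 32 mm thick vertical panels. 4 horizontal shelves of 18 mm thickness span between the inner faces of the sides; the lowest shelf sits on the floor and shelves are stacked with a clear vertical gap of 247 mm between each pair.

The bookshelf is on the floor beside the stool on its −y side.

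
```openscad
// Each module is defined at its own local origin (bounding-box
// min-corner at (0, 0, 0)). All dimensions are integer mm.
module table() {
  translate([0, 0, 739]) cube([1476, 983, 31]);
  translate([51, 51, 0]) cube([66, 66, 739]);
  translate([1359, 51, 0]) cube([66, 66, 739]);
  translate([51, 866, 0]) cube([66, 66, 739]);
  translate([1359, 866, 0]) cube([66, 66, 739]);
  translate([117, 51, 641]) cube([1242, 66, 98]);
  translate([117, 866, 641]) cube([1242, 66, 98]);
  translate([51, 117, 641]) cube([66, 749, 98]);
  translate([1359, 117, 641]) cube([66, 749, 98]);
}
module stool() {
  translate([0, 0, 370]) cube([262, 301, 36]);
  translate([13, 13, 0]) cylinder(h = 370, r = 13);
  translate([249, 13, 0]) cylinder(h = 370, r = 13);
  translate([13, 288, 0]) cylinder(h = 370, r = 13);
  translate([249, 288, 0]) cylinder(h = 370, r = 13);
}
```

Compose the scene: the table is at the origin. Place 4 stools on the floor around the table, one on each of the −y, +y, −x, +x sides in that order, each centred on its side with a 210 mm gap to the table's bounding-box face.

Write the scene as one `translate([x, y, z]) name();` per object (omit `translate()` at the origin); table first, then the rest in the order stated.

table();
translate([607, -511, 0]) stool();
translate([607, 1193, 0]) stool();
translate([-472, 341, 0]) stool();
translate([1686, 341, 0]) stool();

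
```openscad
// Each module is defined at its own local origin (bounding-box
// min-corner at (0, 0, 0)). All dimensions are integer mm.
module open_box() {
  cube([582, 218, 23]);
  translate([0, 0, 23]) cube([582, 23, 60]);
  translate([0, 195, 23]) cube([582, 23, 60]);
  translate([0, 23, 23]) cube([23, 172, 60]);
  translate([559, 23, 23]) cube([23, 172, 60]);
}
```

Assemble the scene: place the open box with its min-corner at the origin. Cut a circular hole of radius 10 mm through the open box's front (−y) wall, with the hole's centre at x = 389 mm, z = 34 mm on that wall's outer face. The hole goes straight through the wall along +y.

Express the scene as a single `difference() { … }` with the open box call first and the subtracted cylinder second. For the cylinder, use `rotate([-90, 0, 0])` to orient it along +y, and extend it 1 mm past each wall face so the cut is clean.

difference() {
  open_box();
  translate([389, -1, 34]) rotate([-90, 0, 0]) cylinder(h = 25, r = 10);
}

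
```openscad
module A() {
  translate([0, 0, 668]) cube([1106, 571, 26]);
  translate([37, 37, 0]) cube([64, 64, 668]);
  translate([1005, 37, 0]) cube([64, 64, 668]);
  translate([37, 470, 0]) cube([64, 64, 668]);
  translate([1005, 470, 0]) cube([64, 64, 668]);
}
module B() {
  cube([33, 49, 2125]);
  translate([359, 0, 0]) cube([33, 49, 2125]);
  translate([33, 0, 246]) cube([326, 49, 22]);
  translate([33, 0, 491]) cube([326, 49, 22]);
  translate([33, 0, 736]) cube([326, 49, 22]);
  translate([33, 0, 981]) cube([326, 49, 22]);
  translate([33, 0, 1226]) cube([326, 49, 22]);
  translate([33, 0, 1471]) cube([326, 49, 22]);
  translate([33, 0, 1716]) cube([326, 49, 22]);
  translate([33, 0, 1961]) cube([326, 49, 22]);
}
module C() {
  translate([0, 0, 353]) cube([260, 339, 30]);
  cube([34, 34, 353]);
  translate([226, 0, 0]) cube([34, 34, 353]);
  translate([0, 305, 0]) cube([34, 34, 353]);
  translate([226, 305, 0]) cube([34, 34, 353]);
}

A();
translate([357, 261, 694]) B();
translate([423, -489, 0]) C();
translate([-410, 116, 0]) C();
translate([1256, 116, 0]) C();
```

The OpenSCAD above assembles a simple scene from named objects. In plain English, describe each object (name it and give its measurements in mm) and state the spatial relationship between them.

A is a table with a 1106×571 mm rectangular top, 26 mm thick, top surface at z = 694 mm, supported by four 64×64 mm square legs, each inset 37 mm from the nearest pair of top edges, running from the floor.

B is a straight ladder. Two 33×49 mm vertical rails, 2125 mm tall, stand 392 mm apart (outside-to-outside) with their front faces coplanar on the −y side. 8 rungs, each 49 mm deep and 22 mm tall, span between the inner faces of the rails, front faces flush with the rails. The lowest rung's underside is at z = 246 mm and rungs are spaced 245 mm apart (underside to underside).

C is a four-legged stool. The seat is a 260×339×30 mm slab whose top surface is at z = 383 mm; four square legs, each 34×34 mm in cross-section, run from the floor (z = 0) to the underside of the seat, each flush with a corner of the seat.

The ladder is on top of the table, centred. Three stools sit around the table at the −y, −x, +x sides.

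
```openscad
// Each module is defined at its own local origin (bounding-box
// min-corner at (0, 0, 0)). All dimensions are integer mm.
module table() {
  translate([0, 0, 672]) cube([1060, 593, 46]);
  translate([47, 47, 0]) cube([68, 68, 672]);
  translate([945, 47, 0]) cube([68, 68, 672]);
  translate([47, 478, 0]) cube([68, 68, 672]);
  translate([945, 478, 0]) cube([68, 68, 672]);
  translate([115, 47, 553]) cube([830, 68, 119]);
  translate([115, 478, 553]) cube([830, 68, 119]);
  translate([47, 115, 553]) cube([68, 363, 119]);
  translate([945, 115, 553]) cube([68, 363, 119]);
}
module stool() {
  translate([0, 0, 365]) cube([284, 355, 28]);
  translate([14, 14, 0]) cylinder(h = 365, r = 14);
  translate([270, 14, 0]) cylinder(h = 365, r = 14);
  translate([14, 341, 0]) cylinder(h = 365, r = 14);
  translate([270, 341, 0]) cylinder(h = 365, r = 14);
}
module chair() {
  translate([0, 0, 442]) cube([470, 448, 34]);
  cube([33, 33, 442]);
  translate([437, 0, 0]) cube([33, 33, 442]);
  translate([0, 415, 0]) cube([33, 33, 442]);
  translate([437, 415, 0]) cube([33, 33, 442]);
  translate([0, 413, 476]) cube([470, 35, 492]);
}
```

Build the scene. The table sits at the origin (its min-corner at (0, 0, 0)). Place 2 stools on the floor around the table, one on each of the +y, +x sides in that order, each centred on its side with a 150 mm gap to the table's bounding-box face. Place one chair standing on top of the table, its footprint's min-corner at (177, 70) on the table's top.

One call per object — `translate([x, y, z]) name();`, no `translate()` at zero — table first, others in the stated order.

table();
translate([388, 743, 0]) stool();
translate([1210, 119, 0]) stool();
translate([177, 70, 718]) chair();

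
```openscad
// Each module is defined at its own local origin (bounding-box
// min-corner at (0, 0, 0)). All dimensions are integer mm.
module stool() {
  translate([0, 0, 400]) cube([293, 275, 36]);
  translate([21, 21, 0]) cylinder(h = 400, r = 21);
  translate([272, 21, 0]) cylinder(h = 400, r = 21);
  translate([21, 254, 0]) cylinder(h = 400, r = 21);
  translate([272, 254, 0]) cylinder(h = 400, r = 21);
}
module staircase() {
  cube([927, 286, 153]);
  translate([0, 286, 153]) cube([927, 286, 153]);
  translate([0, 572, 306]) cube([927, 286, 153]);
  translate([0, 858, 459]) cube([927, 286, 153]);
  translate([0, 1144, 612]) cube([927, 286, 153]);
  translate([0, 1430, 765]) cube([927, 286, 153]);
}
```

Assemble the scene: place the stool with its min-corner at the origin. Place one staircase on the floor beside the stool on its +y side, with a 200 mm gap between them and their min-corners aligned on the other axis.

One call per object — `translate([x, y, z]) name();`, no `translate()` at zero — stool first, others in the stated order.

stool();
translate([0, 475, 0]) staircase();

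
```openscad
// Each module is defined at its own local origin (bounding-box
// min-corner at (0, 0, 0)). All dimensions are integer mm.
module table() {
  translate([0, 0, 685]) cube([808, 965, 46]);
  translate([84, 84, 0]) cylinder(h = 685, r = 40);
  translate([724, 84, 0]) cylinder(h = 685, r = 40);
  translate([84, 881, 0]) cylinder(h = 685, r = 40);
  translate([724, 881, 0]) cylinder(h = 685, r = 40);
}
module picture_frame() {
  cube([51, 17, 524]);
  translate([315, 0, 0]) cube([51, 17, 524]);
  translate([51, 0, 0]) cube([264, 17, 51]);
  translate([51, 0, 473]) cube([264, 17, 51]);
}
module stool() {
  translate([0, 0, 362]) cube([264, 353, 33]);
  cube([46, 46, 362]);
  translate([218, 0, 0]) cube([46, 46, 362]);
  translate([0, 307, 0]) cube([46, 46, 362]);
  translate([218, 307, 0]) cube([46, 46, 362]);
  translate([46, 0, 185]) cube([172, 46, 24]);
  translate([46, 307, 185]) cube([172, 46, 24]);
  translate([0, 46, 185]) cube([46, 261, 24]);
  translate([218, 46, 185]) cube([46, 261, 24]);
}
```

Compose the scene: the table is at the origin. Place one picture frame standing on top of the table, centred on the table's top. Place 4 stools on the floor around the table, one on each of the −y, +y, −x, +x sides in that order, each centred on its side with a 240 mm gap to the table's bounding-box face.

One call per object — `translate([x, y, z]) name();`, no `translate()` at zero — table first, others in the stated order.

table();
translate([221, 474, 731]) picture_frame();
translate([272, -593, 0]) stool();
translate([272, 1205, 0]) stool();
translate([-504, 306, 0]) stool();
translate([1048, 306, 0]) stool();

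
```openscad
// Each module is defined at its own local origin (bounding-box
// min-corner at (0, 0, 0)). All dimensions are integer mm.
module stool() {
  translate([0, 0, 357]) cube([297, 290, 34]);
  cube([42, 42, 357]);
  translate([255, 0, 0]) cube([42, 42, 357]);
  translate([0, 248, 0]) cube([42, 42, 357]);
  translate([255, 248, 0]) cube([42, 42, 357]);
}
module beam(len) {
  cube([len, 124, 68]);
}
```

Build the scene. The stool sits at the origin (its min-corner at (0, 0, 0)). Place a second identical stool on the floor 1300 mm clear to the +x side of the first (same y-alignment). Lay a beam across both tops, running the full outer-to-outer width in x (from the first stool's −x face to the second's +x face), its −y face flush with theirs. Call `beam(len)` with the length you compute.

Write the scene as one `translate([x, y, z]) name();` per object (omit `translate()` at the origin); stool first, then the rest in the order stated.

stool();
translate([1597, 0, 0]) stool();
translate([0, 0, 391]) beam(1894);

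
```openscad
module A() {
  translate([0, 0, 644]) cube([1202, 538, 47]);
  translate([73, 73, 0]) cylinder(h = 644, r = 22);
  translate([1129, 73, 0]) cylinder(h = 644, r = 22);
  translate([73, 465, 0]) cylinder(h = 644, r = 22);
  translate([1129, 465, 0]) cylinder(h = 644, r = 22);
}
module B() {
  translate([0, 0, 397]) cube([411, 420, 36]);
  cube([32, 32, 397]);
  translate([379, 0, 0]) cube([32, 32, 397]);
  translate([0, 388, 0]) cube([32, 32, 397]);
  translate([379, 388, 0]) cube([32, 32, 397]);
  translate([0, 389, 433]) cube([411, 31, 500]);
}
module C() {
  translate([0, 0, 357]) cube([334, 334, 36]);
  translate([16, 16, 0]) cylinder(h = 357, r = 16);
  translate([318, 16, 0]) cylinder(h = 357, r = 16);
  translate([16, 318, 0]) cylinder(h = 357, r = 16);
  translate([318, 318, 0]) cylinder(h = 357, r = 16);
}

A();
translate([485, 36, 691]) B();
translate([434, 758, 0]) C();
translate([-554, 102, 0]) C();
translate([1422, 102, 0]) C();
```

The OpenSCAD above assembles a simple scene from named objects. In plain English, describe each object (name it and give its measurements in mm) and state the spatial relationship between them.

A is a rectangular dining table. The top is 1202×538×47 mm with its upper surface at z = 691 mm. It stands on four round legs of 44 mm diameter, each leg's bounding box inset 51 mm from the nearest pair of top edges, running from the floor to the underside of the top.

B is a chair: 411×420 mm seat, 36 mm thick, top at z = 433 mm, on four 32 mm square corner legs flush with the seat edges. A 31 mm thick backrest slab spans the full seat width, extending 500 mm above the seat top, its back face flush with the seat's +y edge.

C is a four-legged stool. The seat is a 334×334×36 mm slab whose top surface is at z = 393 mm; four round legs, each 32 mm in diameter, run from the floor (z = 0) to the underside of the seat, each leg's axis is inset half a diameter from the nearest pair of seat edges (so the leg's bounding box is flush with the corner).

The chair is on top of the table. Three stools sit around the table at the +y, −x, +x sides.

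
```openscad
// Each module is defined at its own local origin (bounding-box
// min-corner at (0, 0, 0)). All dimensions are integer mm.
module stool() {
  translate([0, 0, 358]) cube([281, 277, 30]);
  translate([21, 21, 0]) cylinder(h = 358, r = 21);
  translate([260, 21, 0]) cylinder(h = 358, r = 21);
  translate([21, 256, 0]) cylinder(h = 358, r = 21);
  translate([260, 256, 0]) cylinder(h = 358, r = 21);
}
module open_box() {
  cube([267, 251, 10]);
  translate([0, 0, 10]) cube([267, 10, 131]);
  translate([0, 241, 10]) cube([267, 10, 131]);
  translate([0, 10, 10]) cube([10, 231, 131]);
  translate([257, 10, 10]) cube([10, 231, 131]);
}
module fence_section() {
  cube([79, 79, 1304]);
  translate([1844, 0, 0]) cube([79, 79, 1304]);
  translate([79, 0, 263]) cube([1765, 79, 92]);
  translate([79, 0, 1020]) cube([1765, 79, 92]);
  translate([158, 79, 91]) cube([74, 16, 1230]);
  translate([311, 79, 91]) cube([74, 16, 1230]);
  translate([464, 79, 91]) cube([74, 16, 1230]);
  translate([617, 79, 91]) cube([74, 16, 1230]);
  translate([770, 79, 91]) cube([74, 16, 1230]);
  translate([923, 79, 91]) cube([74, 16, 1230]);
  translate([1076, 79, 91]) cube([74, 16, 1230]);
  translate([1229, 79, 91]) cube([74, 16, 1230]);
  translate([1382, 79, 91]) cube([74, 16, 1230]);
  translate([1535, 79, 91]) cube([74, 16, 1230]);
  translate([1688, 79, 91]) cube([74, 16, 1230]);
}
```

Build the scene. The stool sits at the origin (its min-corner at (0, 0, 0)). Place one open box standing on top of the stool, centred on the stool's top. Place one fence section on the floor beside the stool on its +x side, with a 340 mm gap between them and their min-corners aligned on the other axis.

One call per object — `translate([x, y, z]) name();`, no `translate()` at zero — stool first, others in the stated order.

stool();
translate([7, 13, 388]) open_box();
translate([621, 0, 0]) fence_section();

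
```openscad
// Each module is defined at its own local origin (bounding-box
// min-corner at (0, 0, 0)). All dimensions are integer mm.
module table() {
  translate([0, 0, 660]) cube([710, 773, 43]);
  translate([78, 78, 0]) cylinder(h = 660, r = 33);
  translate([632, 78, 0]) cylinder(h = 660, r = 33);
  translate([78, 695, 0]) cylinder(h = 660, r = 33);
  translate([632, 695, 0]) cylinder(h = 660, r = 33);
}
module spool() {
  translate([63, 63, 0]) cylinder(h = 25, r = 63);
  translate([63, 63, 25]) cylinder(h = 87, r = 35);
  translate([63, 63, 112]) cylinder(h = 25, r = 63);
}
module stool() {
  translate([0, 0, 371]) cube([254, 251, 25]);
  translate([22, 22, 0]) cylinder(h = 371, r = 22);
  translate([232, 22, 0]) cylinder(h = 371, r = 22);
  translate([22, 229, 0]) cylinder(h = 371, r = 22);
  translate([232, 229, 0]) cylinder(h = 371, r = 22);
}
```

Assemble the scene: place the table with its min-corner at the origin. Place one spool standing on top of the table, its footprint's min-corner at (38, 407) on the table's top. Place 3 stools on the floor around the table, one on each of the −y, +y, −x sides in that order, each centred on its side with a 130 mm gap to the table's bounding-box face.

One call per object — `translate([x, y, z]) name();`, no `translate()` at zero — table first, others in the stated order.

table();
translate([38, 407, 703]) spool();
translate([228, -381, 0]) stool();
translate([228, 903, 0]) stool();
translate([-384, 261, 0]) stool();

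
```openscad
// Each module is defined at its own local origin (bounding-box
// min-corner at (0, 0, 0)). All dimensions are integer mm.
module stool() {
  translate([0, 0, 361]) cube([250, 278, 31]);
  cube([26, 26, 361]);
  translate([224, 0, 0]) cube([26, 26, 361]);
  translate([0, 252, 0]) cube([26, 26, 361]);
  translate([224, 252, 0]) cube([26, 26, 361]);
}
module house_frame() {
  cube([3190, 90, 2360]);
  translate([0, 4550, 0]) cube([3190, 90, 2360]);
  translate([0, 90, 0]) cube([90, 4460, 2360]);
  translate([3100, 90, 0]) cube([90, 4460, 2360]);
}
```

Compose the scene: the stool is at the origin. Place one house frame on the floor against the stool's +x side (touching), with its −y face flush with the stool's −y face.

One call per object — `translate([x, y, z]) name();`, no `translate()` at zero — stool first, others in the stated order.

stool();
translate([250, 0, 0]) house_frame();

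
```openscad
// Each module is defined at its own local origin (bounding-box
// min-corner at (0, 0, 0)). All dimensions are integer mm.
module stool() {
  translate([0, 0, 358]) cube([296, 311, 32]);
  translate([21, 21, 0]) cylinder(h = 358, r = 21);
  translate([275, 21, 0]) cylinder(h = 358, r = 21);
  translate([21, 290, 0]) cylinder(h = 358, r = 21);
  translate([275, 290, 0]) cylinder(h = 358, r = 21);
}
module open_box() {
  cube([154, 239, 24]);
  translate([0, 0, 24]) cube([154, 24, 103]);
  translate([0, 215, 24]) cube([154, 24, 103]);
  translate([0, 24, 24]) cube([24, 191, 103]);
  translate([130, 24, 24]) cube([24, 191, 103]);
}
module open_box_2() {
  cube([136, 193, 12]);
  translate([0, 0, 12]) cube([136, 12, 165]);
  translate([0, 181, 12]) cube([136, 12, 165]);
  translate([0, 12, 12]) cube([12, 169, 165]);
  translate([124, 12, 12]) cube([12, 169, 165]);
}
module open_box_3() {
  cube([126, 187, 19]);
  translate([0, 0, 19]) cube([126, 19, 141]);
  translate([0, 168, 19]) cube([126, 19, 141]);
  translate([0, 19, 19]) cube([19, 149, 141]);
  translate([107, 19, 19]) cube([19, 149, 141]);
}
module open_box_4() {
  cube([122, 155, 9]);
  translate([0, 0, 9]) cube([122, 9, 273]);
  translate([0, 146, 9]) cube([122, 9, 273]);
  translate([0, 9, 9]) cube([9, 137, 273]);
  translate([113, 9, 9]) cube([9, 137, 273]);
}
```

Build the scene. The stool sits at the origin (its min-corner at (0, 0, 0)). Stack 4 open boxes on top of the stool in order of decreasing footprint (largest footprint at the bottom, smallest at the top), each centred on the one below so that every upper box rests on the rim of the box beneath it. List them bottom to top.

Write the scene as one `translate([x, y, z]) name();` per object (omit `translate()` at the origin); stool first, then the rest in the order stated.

stool();
translate([71, 36, 390]) open_box();
translate([80, 59, 517]) open_box_2();
translate([85, 62, 694]) open_box_3();
translate([87, 78, 854]) open_box_4();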